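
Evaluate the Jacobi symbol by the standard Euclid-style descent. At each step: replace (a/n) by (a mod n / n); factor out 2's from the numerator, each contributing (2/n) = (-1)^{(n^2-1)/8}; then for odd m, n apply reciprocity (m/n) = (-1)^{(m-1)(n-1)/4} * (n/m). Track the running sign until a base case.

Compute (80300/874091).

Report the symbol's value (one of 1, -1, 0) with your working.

1

factor out 2^2: 80300 = 2^2·20075; with 874091 mod 8 = 3, (2/874091) = -1; sign now +1; continue with (20075/874091)
flip (20075/874091) -> (874091/20075): both odd, 20075 mod 4 = 3, 874091 mod 4 = 3, so the flip contributes -1; sign now -1
(874091/20075): 874091 mod 20075 = 10866, so (874091/20075) = (10866/20075)
factor out 2^1: 10866 = 2^1·5433; with 20075 mod 8 = 3, (2/20075) = -1; sign now +1; continue with (5433/20075)
flip (5433/20075) -> (20075/5433): both odd, 5433 mod 4 = 1, 20075 mod 4 = 3, so the flip contributes +1; sign now +1
(20075/5433): 20075 mod 5433 = 3776, so (20075/5433) = (3776/5433)
factor out 2^6: 3776 = 2^6·59; with 5433 mod 8 = 1, (2/5433) = +1; sign now +1; continue with (59/5433)
flip (59/5433) -> (5433/59): both odd, 59 mod 4 = 3, 5433 mod 4 = 1, so the flip contributes +1; sign now +1
(5433/59): 5433 mod 59 = 5, so (5433/59) = (5/59)
flip (5/59) -> (59/5): both odd, 5 mod 4 = 1, 59 mod 4 = 3, so the flip contributes +1; sign now +1
(59/5): 59 mod 5 = 4, so (59/5) = (4/5)
factor out 2^2: 4 = 2^2·1; with 5 mod 8 = 5, (2/5) = -1; sign now +1; continue with (1/5)
reached (1/5) = 1, so the symbol is +1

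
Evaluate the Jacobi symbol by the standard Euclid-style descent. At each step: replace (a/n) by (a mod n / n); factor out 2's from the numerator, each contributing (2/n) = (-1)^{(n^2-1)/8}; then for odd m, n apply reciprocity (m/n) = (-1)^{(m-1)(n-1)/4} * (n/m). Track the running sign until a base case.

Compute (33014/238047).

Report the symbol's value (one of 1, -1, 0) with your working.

33014 = 2^1·16507; (2/238047) = +1 since 238047 mod 8 = 7, so (33014/238047) = (+1)^1·(16507/238047); sign now +1
reciprocity: (16507/238047) = -1·(238047/16507) since 16507 mod 4 = 3, 238047 mod 4 = 3; sign now -1
(238047/16507) = (6949/16507)   [reduce mod 16507]
reciprocity: (6949/16507) = +1·(16507/6949) since 6949 mod 4 = 1, 16507 mod 4 = 3; sign now -1
(16507/6949) = (2609/6949)   [reduce mod 6949]
reciprocity: (2609/6949) = +1·(6949/2609) since 2609 mod 4 = 1, 6949 mod 4 = 1; sign now -1
(6949/2609) = (1731/2609)   [reduce mod 2609]
reciprocity: (1731/2609) = +1·(2609/1731) since 1731 mod 4 = 3, 2609 mod 4 = 1; sign now -1
(2609/1731) = (878/1731)   [reduce mod 1731]
878 = 2^1·439; (2/1731) = -1 since 1731 mod 8 = 3, so (878/1731) = (-1)^1·(439/1731); sign now +1
reciprocity: (439/1731) = -1·(1731/439) since 439 mod 4 = 3, 1731 mod 4 = 3; sign now -1
(1731/439) = (414/439)   [reduce mod 439]
414 = 2^1·207; (2/439) = +1 since 439 mod 8 = 7, so (414/439) = (+1)^1·(207/439); sign now -1
reciprocity: (207/439) = -1·(439/207) since 207 mod 4 = 3, 439 mod 4 = 3; sign now +1
(439/207) = (25/207)   [reduce mod 207]
reciprocity: (25/207) = +1·(207/25) since 25 mod 4 = 1, 207 mod 4 = 3; sign now +1
(207/25) = (7/25)   [reduce mod 25]
reciprocity: (7/25) = +1·(25/7) since 7 mod 4 = 3, 25 mod 4 = 1; sign now +1
(25/7) = (4/7)   [reduce mod 7]
4 = 2^2·1; (2/7) = +1 since 7 mod 8 = 7, so (4/7) = (+1)^2·(1/7); sign now +1
(1/7) = 1; final value = sign = +1

1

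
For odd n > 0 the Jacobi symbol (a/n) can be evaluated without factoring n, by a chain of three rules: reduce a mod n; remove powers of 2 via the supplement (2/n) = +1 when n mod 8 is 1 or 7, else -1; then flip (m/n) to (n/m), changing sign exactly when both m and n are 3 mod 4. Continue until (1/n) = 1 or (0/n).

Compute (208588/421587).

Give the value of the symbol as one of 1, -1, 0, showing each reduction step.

208588 = 2^2·52147; (2/421587) = -1 since 421587 mod 8 = 3, so (208588/421587) = (-1)^2·(52147/421587); sign now +1
reciprocity: (52147/421587) = -1·(421587/52147) since 52147 mod 4 = 3, 421587 mod 4 = 3; sign now -1
(421587/52147) = (4411/52147)   [reduce mod 52147]
reciprocity: (4411/52147) = -1·(52147/4411) since 4411 mod 4 = 3, 52147 mod 4 = 3; sign now +1
(52147/4411) = (3626/4411)   [reduce mod 4411]
3626 = 2^1·1813; (2/4411) = -1 since 4411 mod 8 = 3, so (3626/4411) = (-1)^1·(1813/4411); sign now -1
reciprocity: (1813/4411) = +1·(4411/1813) since 1813 mod 4 = 1, 4411 mod 4 = 3; sign now -1
(4411/1813) = (785/1813)   [reduce mod 1813]
reciprocity: (785/1813) = +1·(1813/785) since 785 mod 4 = 1, 1813 mod 4 = 1; sign now -1
(1813/785) = (243/785)   [reduce mod 785]
reciprocity: (243/785) = +1·(785/243) since 243 mod 4 = 3, 785 mod 4 = 1; sign now -1
(785/243) = (56/243)   [reduce mod 243]
56 = 2^3·7; (2/243) = -1 since 243 mod 8 = 3, so (56/243) = (-1)^3·(7/243); sign now +1
reciprocity: (7/243) = -1·(243/7) since 7 mod 4 = 3, 243 mod 4 = 3; sign now -1
(243/7) = (5/7)   [reduce mod 7]
reciprocity: (5/7) = +1·(7/5) since 5 mod 4 = 1, 7 mod 4 = 3; sign now -1
(7/5) = (2/5)   [reduce mod 5]
2 = 2^1·1; (2/5) = -1 since 5 mod 8 = 5, so (2/5) = (-1)^1·(1/5); sign now +1
(1/5) = 1; final value = sign = +1

1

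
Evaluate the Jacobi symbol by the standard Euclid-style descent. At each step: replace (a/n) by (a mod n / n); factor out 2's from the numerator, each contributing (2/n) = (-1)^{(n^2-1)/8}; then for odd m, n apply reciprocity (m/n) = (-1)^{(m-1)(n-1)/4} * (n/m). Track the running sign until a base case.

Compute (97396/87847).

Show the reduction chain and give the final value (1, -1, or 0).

1

(97396/87847): 97396 mod 87847 = 9549, so (97396/87847) = (9549/87847)
flip (9549/87847) -> (87847/9549): both odd, 9549 mod 4 = 1, 87847 mod 4 = 3, so the flip contributes +1; sign now +1
(87847/9549): 87847 mod 9549 = 1906, so (87847/9549) = (1906/9549)
factor out 2^1: 1906 = 2^1·953; with 9549 mod 8 = 5, (2/9549) = -1; sign now -1; continue with (953/9549)
flip (953/9549) -> (9549/953): both odd, 953 mod 4 = 1, 9549 mod 4 = 1, so the flip contributes +1; sign now -1
(9549/953): 9549 mod 953 = 19, so (9549/953) = (19/953)
flip (19/953) -> (953/19): both odd, 19 mod 4 = 3, 953 mod 4 = 1, so the flip contributes +1; sign now -1
(953/19): 953 mod 19 = 3, so (953/19) = (3/19)
flip (3/19) -> (19/3): both odd, 3 mod 4 = 3, 19 mod 4 = 3, so the flip contributes -1; sign now +1
(19/3): 19 mod 3 = 1, so (19/3) = (1/3)
reached (1/3) = 1, so the symbol is +1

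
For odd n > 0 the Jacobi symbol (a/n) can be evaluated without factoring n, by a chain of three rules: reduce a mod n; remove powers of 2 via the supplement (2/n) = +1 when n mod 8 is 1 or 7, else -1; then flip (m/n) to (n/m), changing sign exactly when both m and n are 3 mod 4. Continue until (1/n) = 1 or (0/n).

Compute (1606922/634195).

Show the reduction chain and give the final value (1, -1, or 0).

(1606922/634195) = (338532/634195)   [reduce mod 634195]
338532 = 2^2·84633; (2/634195) = -1 since 634195 mod 8 = 3, so (338532/634195) = (-1)^2·(84633/634195); sign now +1
reciprocity: (84633/634195) = +1·(634195/84633) since 84633 mod 4 = 1, 634195 mod 4 = 3; sign now +1
(634195/84633) = (41764/84633)   [reduce mod 84633]
41764 = 2^2·10441; (2/84633) = +1 since 84633 mod 8 = 1, so (41764/84633) = (+1)^2·(10441/84633); sign now +1
reciprocity: (10441/84633) = +1·(84633/10441) since 10441 mod 4 = 1, 84633 mod 4 = 1; sign now +1
(84633/10441) = (1105/10441)   [reduce mod 10441]
reciprocity: (1105/10441) = +1·(10441/1105) since 1105 mod 4 = 1, 10441 mod 4 = 1; sign now +1
(10441/1105) = (496/1105)   [reduce mod 1105]
496 = 2^4·31; (2/1105) = +1 since 1105 mod 8 = 1, so (496/1105) = (+1)^4·(31/1105); sign now +1
reciprocity: (31/1105) = +1·(1105/31) since 31 mod 4 = 3, 1105 mod 4 = 1; sign now +1
(1105/31) = (20/31)   [reduce mod 31]
20 = 2^2·5; (2/31) = +1 since 31 mod 8 = 7, so (20/31) = (+1)^2·(5/31); sign now +1
reciprocity: (5/31) = +1·(31/5) since 5 mod 4 = 1, 31 mod 4 = 3; sign now +1
(31/5) = (1/5)   [reduce mod 5]
(1/5) = 1; final value = sign = +1

1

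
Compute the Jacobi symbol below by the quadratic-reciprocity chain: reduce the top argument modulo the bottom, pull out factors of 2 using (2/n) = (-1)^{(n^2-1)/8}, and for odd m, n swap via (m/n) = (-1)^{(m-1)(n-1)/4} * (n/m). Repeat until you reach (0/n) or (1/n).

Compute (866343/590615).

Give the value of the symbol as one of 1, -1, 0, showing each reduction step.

0

(866343/590615) = (275728/590615)   [reduce mod 590615]
275728 = 2^4·17233; (2/590615) = +1 since 590615 mod 8 = 7, so (275728/590615) = (+1)^4·(17233/590615); sign now +1
reciprocity: (17233/590615) = +1·(590615/17233) since 17233 mod 4 = 1, 590615 mod 4 = 3; sign now +1
(590615/17233) = (4693/17233)   [reduce mod 17233]
reciprocity: (4693/17233) = +1·(17233/4693) since 4693 mod 4 = 1, 17233 mod 4 = 1; sign now +1
(17233/4693) = (3154/4693)   [reduce mod 4693]
3154 = 2^1·1577; (2/4693) = -1 since 4693 mod 8 = 5, so (3154/4693) = (-1)^1·(1577/4693); sign now -1
reciprocity: (1577/4693) = +1·(4693/1577) since 1577 mod 4 = 1, 4693 mod 4 = 1; sign now -1
(4693/1577) = (1539/1577)   [reduce mod 1577]
reciprocity: (1539/1577) = +1·(1577/1539) since 1539 mod 4 = 3, 1577 mod 4 = 1; sign now -1
(1577/1539) = (38/1539)   [reduce mod 1539]
38 = 2^1·19; (2/1539) = -1 since 1539 mod 8 = 3, so (38/1539) = (-1)^1·(19/1539); sign now +1
reciprocity: (19/1539) = -1·(1539/19) since 19 mod 4 = 3, 1539 mod 4 = 3; sign now -1
(1539/19) = (0/19)   [reduce mod 19]
(0/19) = 0   [gcd(a, n) > 1]; final value = 0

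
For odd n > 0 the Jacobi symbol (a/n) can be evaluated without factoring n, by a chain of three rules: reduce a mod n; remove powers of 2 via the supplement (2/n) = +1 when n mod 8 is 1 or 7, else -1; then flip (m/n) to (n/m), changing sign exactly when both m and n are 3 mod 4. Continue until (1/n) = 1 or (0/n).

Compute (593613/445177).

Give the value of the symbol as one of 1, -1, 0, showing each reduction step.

(593613/445177): 593613 mod 445177 = 148436, so (593613/445177) = (148436/445177)
factor out 2^2: 148436 = 2^2·37109; with 445177 mod 8 = 1, (2/445177) = +1; sign now +1; continue with (37109/445177)
flip (37109/445177) -> (445177/37109): both odd, 37109 mod 4 = 1, 445177 mod 4 = 1, so the flip contributes +1; sign now +1
(445177/37109): 445177 mod 37109 = 36978, so (445177/37109) = (36978/37109)
factor out 2^1: 36978 = 2^1·18489; with 37109 mod 8 = 5, (2/37109) = -1; sign now -1; continue with (18489/37109)
flip (18489/37109) -> (37109/18489): both odd, 18489 mod 4 = 1, 37109 mod 4 = 1, so the flip contributes +1; sign now -1
(37109/18489): 37109 mod 18489 = 131, so (37109/18489) = (131/18489)
flip (131/18489) -> (18489/131): both odd, 131 mod 4 = 3, 18489 mod 4 = 1, so the flip contributes +1; sign now -1
(18489/131): 18489 mod 131 = 18, so (18489/131) = (18/131)
factor out 2^1: 18 = 2^1·9; with 131 mod 8 = 3, (2/131) = -1; sign now +1; continue with (9/131)
flip (9/131) -> (131/9): both odd, 9 mod 4 = 1, 131 mod 4 = 3, so the flip contributes +1; sign now +1
(131/9): 131 mod 9 = 5, so (131/9) = (5/9)
flip (5/9) -> (9/5): both odd, 5 mod 4 = 1, 9 mod 4 = 1, so the flip contributes +1; sign now +1
(9/5): 9 mod 5 = 4, so (9/5) = (4/5)
factor out 2^2: 4 = 2^2·1; with 5 mod 8 = 5, (2/5) = -1; sign now +1; continue with (1/5)
reached (1/5) = 1, so the symbol is +1

1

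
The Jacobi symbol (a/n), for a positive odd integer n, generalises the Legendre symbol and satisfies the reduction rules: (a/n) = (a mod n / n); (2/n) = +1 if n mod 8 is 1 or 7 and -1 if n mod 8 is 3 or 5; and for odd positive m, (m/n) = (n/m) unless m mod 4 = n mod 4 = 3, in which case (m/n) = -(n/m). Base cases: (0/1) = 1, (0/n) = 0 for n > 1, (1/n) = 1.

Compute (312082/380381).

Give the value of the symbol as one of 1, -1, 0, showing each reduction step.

-1

factor out 2^1: 312082 = 2^1·156041; with 380381 mod 8 = 5, (2/380381) = -1; sign now -1; continue with (156041/380381)
flip (156041/380381) -> (380381/156041): both odd, 156041 mod 4 = 1, 380381 mod 4 = 1, so the flip contributes +1; sign now -1
(380381/156041): 380381 mod 156041 = 68299, so (380381/156041) = (68299/156041)
flip (68299/156041) -> (156041/68299): both odd, 68299 mod 4 = 3, 156041 mod 4 = 1, so the flip contributes +1; sign now -1
(156041/68299): 156041 mod 68299 = 19443, so (156041/68299) = (19443/68299)
flip (19443/68299) -> (68299/19443): both odd, 19443 mod 4 = 3, 68299 mod 4 = 3, so the flip contributes -1; sign now +1
(68299/19443): 68299 mod 19443 = 9970, so (68299/19443) = (9970/19443)
factor out 2^1: 9970 = 2^1·4985; with 19443 mod 8 = 3, (2/19443) = -1; sign now -1; continue with (4985/19443)
flip (4985/19443) -> (19443/4985): both odd, 4985 mod 4 = 1, 19443 mod 4 = 3, so the flip contributes +1; sign now -1
(19443/4985): 19443 mod 4985 = 4488, so (19443/4985) = (4488/4985)
factor out 2^3: 4488 = 2^3·561; with 4985 mod 8 = 1, (2/4985) = +1; sign now -1; continue with (561/4985)
flip (561/4985) -> (4985/561): both odd, 561 mod 4 = 1, 4985 mod 4 = 1, so the flip contributes +1; sign now -1
(4985/561): 4985 mod 561 = 497, so (4985/561) = (497/561)
flip (497/561) -> (561/497): both odd, 497 mod 4 = 1, 561 mod 4 = 1, so the flip contributes +1; sign now -1
(561/497): 561 mod 497 = 64, so (561/497) = (64/497)
factor out 2^6: 64 = 2^6·1; with 497 mod 8 = 1, (2/497) = +1; sign now -1; continue with (1/497)
reached (1/497) = 1, so the symbol is -1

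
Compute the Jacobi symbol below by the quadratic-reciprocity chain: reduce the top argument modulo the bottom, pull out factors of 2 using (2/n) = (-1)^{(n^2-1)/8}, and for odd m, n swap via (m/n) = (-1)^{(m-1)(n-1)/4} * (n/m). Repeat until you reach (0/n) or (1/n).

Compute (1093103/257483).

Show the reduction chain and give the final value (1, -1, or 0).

1

(1093103/257483): 1093103 mod 257483 = 63171, so (1093103/257483) = (63171/257483)
flip (63171/257483) -> (257483/63171): both odd, 63171 mod 4 = 3, 257483 mod 4 = 3, so the flip contributes -1; sign now -1
(257483/63171): 257483 mod 63171 = 4799, so (257483/63171) = (4799/63171)
flip (4799/63171) -> (63171/4799): both odd, 4799 mod 4 = 3, 63171 mod 4 = 3, so the flip contributes -1; sign now +1
(63171/4799): 63171 mod 4799 = 784, so (63171/4799) = (784/4799)
factor out 2^4: 784 = 2^4·49; with 4799 mod 8 = 7, (2/4799) = +1; sign now +1; continue with (49/4799)
flip (49/4799) -> (4799/49): both odd, 49 mod 4 = 1, 4799 mod 4 = 3, so the flip contributes +1; sign now +1
(4799/49): 4799 mod 49 = 46, so (4799/49) = (46/49)
factor out 2^1: 46 = 2^1·23; with 49 mod 8 = 1, (2/49) = +1; sign now +1; continue with (23/49)
flip (23/49) -> (49/23): both odd, 23 mod 4 = 3, 49 mod 4 = 1, so the flip contributes +1; sign now +1
(49/23): 49 mod 23 = 3, so (49/23) = (3/23)
flip (3/23) -> (23/3): both odd, 3 mod 4 = 3, 23 mod 4 = 3, so the flip contributes -1; sign now -1
(23/3): 23 mod 3 = 2, so (23/3) = (2/3)
factor out 2^1: 2 = 2^1·1; with 3 mod 8 = 3, (2/3) = -1; sign now +1; continue with (1/3)
reached (1/3) = 1, so the symbol is +1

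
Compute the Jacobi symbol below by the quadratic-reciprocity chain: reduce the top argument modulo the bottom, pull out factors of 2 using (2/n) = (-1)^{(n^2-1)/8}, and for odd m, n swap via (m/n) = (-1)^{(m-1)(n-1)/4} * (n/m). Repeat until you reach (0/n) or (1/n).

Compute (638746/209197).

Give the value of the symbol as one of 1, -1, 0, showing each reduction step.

-1

(638746/209197) = (11155/209197)   [reduce mod 209197]
reciprocity: (11155/209197) = +1·(209197/11155) since 11155 mod 4 = 3, 209197 mod 4 = 1; sign now +1
(209197/11155) = (8407/11155)   [reduce mod 11155]
reciprocity: (8407/11155) = -1·(11155/8407) since 8407 mod 4 = 3, 11155 mod 4 = 3; sign now -1
(11155/8407) = (2748/8407)   [reduce mod 8407]
2748 = 2^2·687; (2/8407) = +1 since 8407 mod 8 = 7, so (2748/8407) = (+1)^2·(687/8407); sign now -1
reciprocity: (687/8407) = -1·(8407/687) since 687 mod 4 = 3, 8407 mod 4 = 3; sign now +1
(8407/687) = (163/687)   [reduce mod 687]
reciprocity: (163/687) = -1·(687/163) since 163 mod 4 = 3, 687 mod 4 = 3; sign now -1
(687/163) = (35/163)   [reduce mod 163]
reciprocity: (35/163) = -1·(163/35) since 35 mod 4 = 3, 163 mod 4 = 3; sign now +1
(163/35) = (23/35)   [reduce mod 35]
reciprocity: (23/35) = -1·(35/23) since 23 mod 4 = 3, 35 mod 4 = 3; sign now -1
(35/23) = (12/23)   [reduce mod 23]
12 = 2^2·3; (2/23) = +1 since 23 mod 8 = 7, so (12/23) = (+1)^2·(3/23); sign now -1
reciprocity: (3/23) = -1·(23/3) since 3 mod 4 = 3, 23 mod 4 = 3; sign now +1
(23/3) = (2/3)   [reduce mod 3]
2 = 2^1·1; (2/3) = -1 since 3 mod 8 = 3, so (2/3) = (-1)^1·(1/3); sign now -1
(1/3) = 1; final value = sign = -1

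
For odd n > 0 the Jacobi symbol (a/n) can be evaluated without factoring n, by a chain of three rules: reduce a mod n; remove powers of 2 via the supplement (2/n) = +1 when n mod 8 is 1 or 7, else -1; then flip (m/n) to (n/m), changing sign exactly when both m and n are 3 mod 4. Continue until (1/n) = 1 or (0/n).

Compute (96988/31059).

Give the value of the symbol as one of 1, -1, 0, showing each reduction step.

-1

(96988/31059) = (3811/31059)   [reduce mod 31059]
reciprocity: (3811/31059) = -1·(31059/3811) since 3811 mod 4 = 3, 31059 mod 4 = 3; sign now -1
(31059/3811) = (571/3811)   [reduce mod 3811]
reciprocity: (571/3811) = -1·(3811/571) since 571 mod 4 = 3, 3811 mod 4 = 3; sign now +1
(3811/571) = (385/571)   [reduce mod 571]
reciprocity: (385/571) = +1·(571/385) since 385 mod 4 = 1, 571 mod 4 = 3; sign now +1
(571/385) = (186/385)   [reduce mod 385]
186 = 2^1·93; (2/385) = +1 since 385 mod 8 = 1, so (186/385) = (+1)^1·(93/385); sign now +1
reciprocity: (93/385) = +1·(385/93) since 93 mod 4 = 1, 385 mod 4 = 1; sign now +1
(385/93) = (13/93)   [reduce mod 93]
reciprocity: (13/93) = +1·(93/13) since 13 mod 4 = 1, 93 mod 4 = 1; sign now +1
(93/13) = (2/13)   [reduce mod 13]
2 = 2^1·1; (2/13) = -1 since 13 mod 8 = 5, so (2/13) = (-1)^1·(1/13); sign now -1
(1/13) = 1; final value = sign = -1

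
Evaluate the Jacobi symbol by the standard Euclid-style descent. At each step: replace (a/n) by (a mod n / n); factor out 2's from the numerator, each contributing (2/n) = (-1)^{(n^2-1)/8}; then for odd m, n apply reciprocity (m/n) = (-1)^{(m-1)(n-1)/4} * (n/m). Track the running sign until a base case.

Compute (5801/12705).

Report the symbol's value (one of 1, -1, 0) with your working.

1

reciprocity: (5801/12705) = +1·(12705/5801) since 5801 mod 4 = 1, 12705 mod 4 = 1; sign now +1
(12705/5801) = (1103/5801)   [reduce mod 5801]
reciprocity: (1103/5801) = +1·(5801/1103) since 1103 mod 4 = 3, 5801 mod 4 = 1; sign now +1
(5801/1103) = (286/1103)   [reduce mod 1103]
286 = 2^1·143; (2/1103) = +1 since 1103 mod 8 = 7, so (286/1103) = (+1)^1·(143/1103); sign now +1
reciprocity: (143/1103) = -1·(1103/143) since 143 mod 4 = 3, 1103 mod 4 = 3; sign now -1
(1103/143) = (102/143)   [reduce mod 143]
102 = 2^1·51; (2/143) = +1 since 143 mod 8 = 7, so (102/143) = (+1)^1·(51/143); sign now -1
reciprocity: (51/143) = -1·(143/51) since 51 mod 4 = 3, 143 mod 4 = 3; sign now +1
(143/51) = (41/51)   [reduce mod 51]
reciprocity: (41/51) = +1·(51/41) since 41 mod 4 = 1, 51 mod 4 = 3; sign now +1
(51/41) = (10/41)   [reduce mod 41]
10 = 2^1·5; (2/41) = +1 since 41 mod 8 = 1, so (10/41) = (+1)^1·(5/41); sign now +1
reciprocity: (5/41) = +1·(41/5) since 5 mod 4 = 1, 41 mod 4 = 1; sign now +1
(41/5) = (1/5)   [reduce mod 5]
(1/5) = 1; final value = sign = +1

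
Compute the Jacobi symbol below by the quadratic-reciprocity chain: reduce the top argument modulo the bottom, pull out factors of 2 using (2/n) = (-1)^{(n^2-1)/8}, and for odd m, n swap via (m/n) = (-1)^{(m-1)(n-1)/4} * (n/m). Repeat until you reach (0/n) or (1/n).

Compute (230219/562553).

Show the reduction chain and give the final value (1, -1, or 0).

-1

flip (230219/562553) -> (562553/230219): both odd, 230219 mod 4 = 3, 562553 mod 4 = 1, so the flip contributes +1; sign now +1
(562553/230219): 562553 mod 230219 = 102115, so (562553/230219) = (102115/230219)
flip (102115/230219) -> (230219/102115): both odd, 102115 mod 4 = 3, 230219 mod 4 = 3, so the flip contributes -1; sign now -1
(230219/102115): 230219 mod 102115 = 25989, so (230219/102115) = (25989/102115)
flip (25989/102115) -> (102115/25989): both odd, 25989 mod 4 = 1, 102115 mod 4 = 3, so the flip contributes +1; sign now -1
(102115/25989): 102115 mod 25989 = 24148, so (102115/25989) = (24148/25989)
factor out 2^2: 24148 = 2^2·6037; with 25989 mod 8 = 5, (2/25989) = -1; sign now -1; continue with (6037/25989)
flip (6037/25989) -> (25989/6037): both odd, 6037 mod 4 = 1, 25989 mod 4 = 1, so the flip contributes +1; sign now -1
(25989/6037): 25989 mod 6037 = 1841, so (25989/6037) = (1841/6037)
flip (1841/6037) -> (6037/1841): both odd, 1841 mod 4 = 1, 6037 mod 4 = 1, so the flip contributes +1; sign now -1
(6037/1841): 6037 mod 1841 = 514, so (6037/1841) = (514/1841)
factor out 2^1: 514 = 2^1·257; with 1841 mod 8 = 1, (2/1841) = +1; sign now -1; continue with (257/1841)
flip (257/1841) -> (1841/257): both odd, 257 mod 4 = 1, 1841 mod 4 = 1, so the flip contributes +1; sign now -1
(1841/257): 1841 mod 257 = 42, so (1841/257) = (42/257)
factor out 2^1: 42 = 2^1·21; with 257 mod 8 = 1, (2/257) = +1; sign now -1; continue with (21/257)
flip (21/257) -> (257/21): both odd, 21 mod 4 = 1, 257 mod 4 = 1, so the flip contributes +1; sign now -1
(257/21): 257 mod 21 = 5, so (257/21) = (5/21)
flip (5/21) -> (21/5): both odd, 5 mod 4 = 1, 21 mod 4 = 1, so the flip contributes +1; sign now -1
(21/5): 21 mod 5 = 1, so (21/5) = (1/5)
reached (1/5) = 1, so the symbol is -1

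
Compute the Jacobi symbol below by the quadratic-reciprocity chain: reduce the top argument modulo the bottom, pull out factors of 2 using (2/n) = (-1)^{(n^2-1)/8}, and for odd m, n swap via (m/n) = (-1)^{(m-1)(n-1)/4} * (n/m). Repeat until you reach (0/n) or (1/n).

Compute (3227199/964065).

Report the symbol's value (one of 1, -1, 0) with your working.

0

(3227199/964065): 3227199 mod 964065 = 335004, so (3227199/964065) = (335004/964065)
factor out 2^2: 335004 = 2^2·83751; with 964065 mod 8 = 1, (2/964065) = +1; sign now +1; continue with (83751/964065)
flip (83751/964065) -> (964065/83751): both odd, 83751 mod 4 = 3, 964065 mod 4 = 1, so the flip contributes +1; sign now +1
(964065/83751): 964065 mod 83751 = 42804, so (964065/83751) = (42804/83751)
factor out 2^2: 42804 = 2^2·10701; with 83751 mod 8 = 7, (2/83751) = +1; sign now +1; continue with (10701/83751)
flip (10701/83751) -> (83751/10701): both odd, 10701 mod 4 = 1, 83751 mod 4 = 3, so the flip contributes +1; sign now +1
(83751/10701): 83751 mod 10701 = 8844, so (83751/10701) = (8844/10701)
factor out 2^2: 8844 = 2^2·2211; with 10701 mod 8 = 5, (2/10701) = -1; sign now +1; continue with (2211/10701)
flip (2211/10701) -> (10701/2211): both odd, 2211 mod 4 = 3, 10701 mod 4 = 1, so the flip contributes +1; sign now +1
(10701/2211): 10701 mod 2211 = 1857, so (10701/2211) = (1857/2211)
flip (1857/2211) -> (2211/1857): both odd, 1857 mod 4 = 1, 2211 mod 4 = 3, so the flip contributes +1; sign now +1
(2211/1857): 2211 mod 1857 = 354, so (2211/1857) = (354/1857)
factor out 2^1: 354 = 2^1·177; with 1857 mod 8 = 1, (2/1857) = +1; sign now +1; continue with (177/1857)
flip (177/1857) -> (1857/177): both odd, 177 mod 4 = 1, 1857 mod 4 = 1, so the flip contributes +1; sign now +1
(1857/177): 1857 mod 177 = 87, so (1857/177) = (87/177)
flip (87/177) -> (177/87): both odd, 87 mod 4 = 3, 177 mod 4 = 1, so the flip contributes +1; sign now +1
(177/87): 177 mod 87 = 3, so (177/87) = (3/87)
flip (3/87) -> (87/3): both odd, 3 mod 4 = 3, 87 mod 4 = 3, so the flip contributes -1; sign now -1
(87/3): 87 mod 3 = 0, so (87/3) = (0/3)
reached (0/3); gcd(a, n) > 1, so (0/3) = 0 and the symbol is 0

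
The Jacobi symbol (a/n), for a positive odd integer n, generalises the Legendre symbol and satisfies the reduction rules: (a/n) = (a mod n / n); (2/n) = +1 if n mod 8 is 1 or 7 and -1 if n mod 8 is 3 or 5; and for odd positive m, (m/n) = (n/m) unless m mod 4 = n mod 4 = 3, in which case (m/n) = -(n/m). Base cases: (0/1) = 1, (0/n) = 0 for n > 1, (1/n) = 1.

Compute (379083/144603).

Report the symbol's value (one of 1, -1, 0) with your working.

(379083/144603) = (89877/144603)   [reduce mod 144603]
reciprocity: (89877/144603) = +1·(144603/89877) since 89877 mod 4 = 1, 144603 mod 4 = 3; sign now +1
(144603/89877) = (54726/89877)   [reduce mod 89877]
54726 = 2^1·27363; (2/89877) = -1 since 89877 mod 8 = 5, so (54726/89877) = (-1)^1·(27363/89877); sign now -1
reciprocity: (27363/89877) = +1·(89877/27363) since 27363 mod 4 = 3, 89877 mod 4 = 1; sign now -1
(89877/27363) = (7788/27363)   [reduce mod 27363]
7788 = 2^2·1947; (2/27363) = -1 since 27363 mod 8 = 3, so (7788/27363) = (-1)^2·(1947/27363); sign now -1
reciprocity: (1947/27363) = -1·(27363/1947) since 1947 mod 4 = 3, 27363 mod 4 = 3; sign now +1
(27363/1947) = (105/1947)   [reduce mod 1947]
reciprocity: (105/1947) = +1·(1947/105) since 105 mod 4 = 1, 1947 mod 4 = 3; sign now +1
(1947/105) = (57/105)   [reduce mod 105]
reciprocity: (57/105) = +1·(105/57) since 57 mod 4 = 1, 105 mod 4 = 1; sign now +1
(105/57) = (48/57)   [reduce mod 57]
48 = 2^4·3; (2/57) = +1 since 57 mod 8 = 1, so (48/57) = (+1)^4·(3/57); sign now +1
reciprocity: (3/57) = +1·(57/3) since 3 mod 4 = 3, 57 mod 4 = 1; sign now +1
(57/3) = (0/3)   [reduce mod 3]
(0/3) = 0   [gcd(a, n) > 1]; final value = 0

0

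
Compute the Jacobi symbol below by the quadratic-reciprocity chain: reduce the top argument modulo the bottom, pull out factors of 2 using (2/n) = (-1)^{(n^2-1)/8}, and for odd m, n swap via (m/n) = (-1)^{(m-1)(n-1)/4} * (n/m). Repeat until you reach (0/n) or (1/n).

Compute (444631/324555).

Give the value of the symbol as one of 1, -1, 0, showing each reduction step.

0

(444631/324555): 444631 mod 324555 = 120076, so (444631/324555) = (120076/324555)
factor out 2^2: 120076 = 2^2·30019; with 324555 mod 8 = 3, (2/324555) = -1; sign now +1; continue with (30019/324555)
flip (30019/324555) -> (324555/30019): both odd, 30019 mod 4 = 3, 324555 mod 4 = 3, so the flip contributes -1; sign now -1
(324555/30019): 324555 mod 30019 = 24365, so (324555/30019) = (24365/30019)
flip (24365/30019) -> (30019/24365): both odd, 24365 mod 4 = 1, 30019 mod 4 = 3, so the flip contributes +1; sign now -1
(30019/24365): 30019 mod 24365 = 5654, so (30019/24365) = (5654/24365)
factor out 2^1: 5654 = 2^1·2827; with 24365 mod 8 = 5, (2/24365) = -1; sign now +1; continue with (2827/24365)
flip (2827/24365) -> (24365/2827): both odd, 2827 mod 4 = 3, 24365 mod 4 = 1, so the flip contributes +1; sign now +1
(24365/2827): 24365 mod 2827 = 1749, so (24365/2827) = (1749/2827)
flip (1749/2827) -> (2827/1749): both odd, 1749 mod 4 = 1, 2827 mod 4 = 3, so the flip contributes +1; sign now +1
(2827/1749): 2827 mod 1749 = 1078, so (2827/1749) = (1078/1749)
factor out 2^1: 1078 = 2^1·539; with 1749 mod 8 = 5, (2/1749) = -1; sign now -1; continue with (539/1749)
flip (539/1749) -> (1749/539): both odd, 539 mod 4 = 3, 1749 mod 4 = 1, so the flip contributes +1; sign now -1
(1749/539): 1749 mod 539 = 132, so (1749/539) = (132/539)
factor out 2^2: 132 = 2^2·33; with 539 mod 8 = 3, (2/539) = -1; sign now -1; continue with (33/539)
flip (33/539) -> (539/33): both odd, 33 mod 4 = 1, 539 mod 4 = 3, so the flip contributes +1; sign now -1
(539/33): 539 mod 33 = 11, so (539/33) = (11/33)
flip (11/33) -> (33/11): both odd, 11 mod 4 = 3, 33 mod 4 = 1, so the flip contributes +1; sign now -1
(33/11): 33 mod 11 = 0, so (33/11) = (0/11)
reached (0/11); gcd(a, n) > 1, so (0/11) = 0 and the symbol is 0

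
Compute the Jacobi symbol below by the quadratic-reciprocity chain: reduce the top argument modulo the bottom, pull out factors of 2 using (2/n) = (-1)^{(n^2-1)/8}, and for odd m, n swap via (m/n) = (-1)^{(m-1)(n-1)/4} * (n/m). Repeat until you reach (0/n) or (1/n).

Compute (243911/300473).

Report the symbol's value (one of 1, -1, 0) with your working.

flip (243911/300473) -> (300473/243911): both odd, 243911 mod 4 = 3, 300473 mod 4 = 1, so the flip contributes +1; sign now +1
(300473/243911): 300473 mod 243911 = 56562, so (300473/243911) = (56562/243911)
factor out 2^1: 56562 = 2^1·28281; with 243911 mod 8 = 7, (2/243911) = +1; sign now +1; continue with (28281/243911)
flip (28281/243911) -> (243911/28281): both odd, 28281 mod 4 = 1, 243911 mod 4 = 3, so the flip contributes +1; sign now +1
(243911/28281): 243911 mod 28281 = 17663, so (243911/28281) = (17663/28281)
flip (17663/28281) -> (28281/17663): both odd, 17663 mod 4 = 3, 28281 mod 4 = 1, so the flip contributes +1; sign now +1
(28281/17663): 28281 mod 17663 = 10618, so (28281/17663) = (10618/17663)
factor out 2^1: 10618 = 2^1·5309; with 17663 mod 8 = 7, (2/17663) = +1; sign now +1; continue with (5309/17663)
flip (5309/17663) -> (17663/5309): both odd, 5309 mod 4 = 1, 17663 mod 4 = 3, so the flip contributes +1; sign now +1
(17663/5309): 17663 mod 5309 = 1736, so (17663/5309) = (1736/5309)
factor out 2^3: 1736 = 2^3·217; with 5309 mod 8 = 5, (2/5309) = -1; sign now -1; continue with (217/5309)
flip (217/5309) -> (5309/217): both odd, 217 mod 4 = 1, 5309 mod 4 = 1, so the flip contributes +1; sign now -1
(5309/217): 5309 mod 217 = 101, so (5309/217) = (101/217)
flip (101/217) -> (217/101): both odd, 101 mod 4 = 1, 217 mod 4 = 1, so the flip contributes +1; sign now -1
(217/101): 217 mod 101 = 15, so (217/101) = (15/101)
flip (15/101) -> (101/15): both odd, 15 mod 4 = 3, 101 mod 4 = 1, so the flip contributes +1; sign now -1
(101/15): 101 mod 15 = 11, so (101/15) = (11/15)
flip (11/15) -> (15/11): both odd, 11 mod 4 = 3, 15 mod 4 = 3, so the flip contributes -1; sign now +1
(15/11): 15 mod 11 = 4, so (15/11) = (4/11)
factor out 2^2: 4 = 2^2·1; with 11 mod 8 = 3, (2/11) = -1; sign now +1; continue with (1/11)
reached (1/11) = 1, so the symbol is +1

1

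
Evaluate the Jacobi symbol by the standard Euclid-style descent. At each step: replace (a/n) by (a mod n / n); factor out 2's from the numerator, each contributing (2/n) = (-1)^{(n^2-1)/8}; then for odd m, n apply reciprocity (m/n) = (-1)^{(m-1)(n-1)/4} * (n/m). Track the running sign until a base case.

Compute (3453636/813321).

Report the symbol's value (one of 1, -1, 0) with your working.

0

(3453636/813321) = (200352/813321)   [reduce mod 813321]
200352 = 2^5·6261; (2/813321) = +1 since 813321 mod 8 = 1, so (200352/813321) = (+1)^5·(6261/813321); sign now +1
reciprocity: (6261/813321) = +1·(813321/6261) since 6261 mod 4 = 1, 813321 mod 4 = 1; sign now +1
(813321/6261) = (5652/6261)   [reduce mod 6261]
5652 = 2^2·1413; (2/6261) = -1 since 6261 mod 8 = 5, so (5652/6261) = (-1)^2·(1413/6261); sign now +1
reciprocity: (1413/6261) = +1·(6261/1413) since 1413 mod 4 = 1, 6261 mod 4 = 1; sign now +1
(6261/1413) = (609/1413)   [reduce mod 1413]
reciprocity: (609/1413) = +1·(1413/609) since 609 mod 4 = 1, 1413 mod 4 = 1; sign now +1
(1413/609) = (195/609)   [reduce mod 609]
reciprocity: (195/609) = +1·(609/195) since 195 mod 4 = 3, 609 mod 4 = 1; sign now +1
(609/195) = (24/195)   [reduce mod 195]
24 = 2^3·3; (2/195) = -1 since 195 mod 8 = 3, so (24/195) = (-1)^3·(3/195); sign now -1
reciprocity: (3/195) = -1·(195/3) since 3 mod 4 = 3, 195 mod 4 = 3; sign now +1
(195/3) = (0/3)   [reduce mod 3]
(0/3) = 0   [gcd(a, n) > 1]; final value = 0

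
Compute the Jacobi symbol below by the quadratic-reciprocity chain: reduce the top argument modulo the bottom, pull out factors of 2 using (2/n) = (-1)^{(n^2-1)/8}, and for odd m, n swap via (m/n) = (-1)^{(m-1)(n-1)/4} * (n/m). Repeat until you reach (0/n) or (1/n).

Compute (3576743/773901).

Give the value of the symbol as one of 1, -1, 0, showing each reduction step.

1

(3576743/773901): 3576743 mod 773901 = 481139, so (3576743/773901) = (481139/773901)
flip (481139/773901) -> (773901/481139): both odd, 481139 mod 4 = 3, 773901 mod 4 = 1, so the flip contributes +1; sign now +1
(773901/481139): 773901 mod 481139 = 292762, so (773901/481139) = (292762/481139)
factor out 2^1: 292762 = 2^1·146381; with 481139 mod 8 = 3, (2/481139) = -1; sign now -1; continue with (146381/481139)
flip (146381/481139) -> (481139/146381): both odd, 146381 mod 4 = 1, 481139 mod 4 = 3, so the flip contributes +1; sign now -1
(481139/146381): 481139 mod 146381 = 41996, so (481139/146381) = (41996/146381)
factor out 2^2: 41996 = 2^2·10499; with 146381 mod 8 = 5, (2/146381) = -1; sign now -1; continue with (10499/146381)
flip (10499/146381) -> (146381/10499): both odd, 10499 mod 4 = 3, 146381 mod 4 = 1, so the flip contributes +1; sign now -1
(146381/10499): 146381 mod 10499 = 9894, so (146381/10499) = (9894/10499)
factor out 2^1: 9894 = 2^1·4947; with 10499 mod 8 = 3, (2/10499) = -1; sign now +1; continue with (4947/10499)
flip (4947/10499) -> (10499/4947): both odd, 4947 mod 4 = 3, 10499 mod 4 = 3, so the flip contributes -1; sign now -1
(10499/4947): 10499 mod 4947 = 605, so (10499/4947) = (605/4947)
flip (605/4947) -> (4947/605): both odd, 605 mod 4 = 1, 4947 mod 4 = 3, so the flip contributes +1; sign now -1
(4947/605): 4947 mod 605 = 107, so (4947/605) = (107/605)
flip (107/605) -> (605/107): both odd, 107 mod 4 = 3, 605 mod 4 = 1, so the flip contributes +1; sign now -1
(605/107): 605 mod 107 = 70, so (605/107) = (70/107)
factor out 2^1: 70 = 2^1·35; with 107 mod 8 = 3, (2/107) = -1; sign now +1; continue with (35/107)
flip (35/107) -> (107/35): both odd, 35 mod 4 = 3, 107 mod 4 = 3, so the flip contributes -1; sign now -1
(107/35): 107 mod 35 = 2, so (107/35) = (2/35)
factor out 2^1: 2 = 2^1·1; with 35 mod 8 = 3, (2/35) = -1; sign now +1; continue with (1/35)
reached (1/35) = 1, so the symbol is +1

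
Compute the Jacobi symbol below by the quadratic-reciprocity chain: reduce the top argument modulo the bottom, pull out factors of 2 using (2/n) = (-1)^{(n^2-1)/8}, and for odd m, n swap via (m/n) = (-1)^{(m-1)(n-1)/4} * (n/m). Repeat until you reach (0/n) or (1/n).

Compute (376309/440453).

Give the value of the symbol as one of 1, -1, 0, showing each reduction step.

-1

flip (376309/440453) -> (440453/376309): both odd, 376309 mod 4 = 1, 440453 mod 4 = 1, so the flip contributes +1; sign now +1
(440453/376309): 440453 mod 376309 = 64144, so (440453/376309) = (64144/376309)
factor out 2^4: 64144 = 2^4·4009; with 376309 mod 8 = 5, (2/376309) = -1; sign now +1; continue with (4009/376309)
flip (4009/376309) -> (376309/4009): both odd, 4009 mod 4 = 1, 376309 mod 4 = 1, so the flip contributes +1; sign now +1
(376309/4009): 376309 mod 4009 = 3472, so (376309/4009) = (3472/4009)
factor out 2^4: 3472 = 2^4·217; with 4009 mod 8 = 1, (2/4009) = +1; sign now +1; continue with (217/4009)
flip (217/4009) -> (4009/217): both odd, 217 mod 4 = 1, 4009 mod 4 = 1, so the flip contributes +1; sign now +1
(4009/217): 4009 mod 217 = 103, so (4009/217) = (103/217)
flip (103/217) -> (217/103): both odd, 103 mod 4 = 3, 217 mod 4 = 1, so the flip contributes +1; sign now +1
(217/103): 217 mod 103 = 11, so (217/103) = (11/103)
flip (11/103) -> (103/11): both odd, 11 mod 4 = 3, 103 mod 4 = 3, so the flip contributes -1; sign now -1
(103/11): 103 mod 11 = 4, so (103/11) = (4/11)
factor out 2^2: 4 = 2^2·1; with 11 mod 8 = 3, (2/11) = -1; sign now -1; continue with (1/11)
reached (1/11) = 1, so the symbol is -1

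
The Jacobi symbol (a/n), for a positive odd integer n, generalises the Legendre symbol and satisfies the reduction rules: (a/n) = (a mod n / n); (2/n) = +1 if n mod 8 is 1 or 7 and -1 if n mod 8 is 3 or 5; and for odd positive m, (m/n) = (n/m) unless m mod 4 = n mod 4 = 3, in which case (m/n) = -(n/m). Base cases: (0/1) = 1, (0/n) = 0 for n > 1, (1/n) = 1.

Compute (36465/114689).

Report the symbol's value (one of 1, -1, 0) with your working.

reciprocity: (36465/114689) = +1·(114689/36465) since 36465 mod 4 = 1, 114689 mod 4 = 1; sign now +1
(114689/36465) = (5294/36465)   [reduce mod 36465]
5294 = 2^1·2647; (2/36465) = +1 since 36465 mod 8 = 1, so (5294/36465) = (+1)^1·(2647/36465); sign now +1
reciprocity: (2647/36465) = +1·(36465/2647) since 2647 mod 4 = 3, 36465 mod 4 = 1; sign now +1
(36465/2647) = (2054/2647)   [reduce mod 2647]
2054 = 2^1·1027; (2/2647) = +1 since 2647 mod 8 = 7, so (2054/2647) = (+1)^1·(1027/2647); sign now +1
reciprocity: (1027/2647) = -1·(2647/1027) since 1027 mod 4 = 3, 2647 mod 4 = 3; sign now -1
(2647/1027) = (593/1027)   [reduce mod 1027]
reciprocity: (593/1027) = +1·(1027/593) since 593 mod 4 = 1, 1027 mod 4 = 3; sign now -1
(1027/593) = (434/593)   [reduce mod 593]
434 = 2^1·217; (2/593) = +1 since 593 mod 8 = 1, so (434/593) = (+1)^1·(217/593); sign now -1
reciprocity: (217/593) = +1·(593/217) since 217 mod 4 = 1, 593 mod 4 = 1; sign now -1
(593/217) = (159/217)   [reduce mod 217]
reciprocity: (159/217) = +1·(217/159) since 159 mod 4 = 3, 217 mod 4 = 1; sign now -1
(217/159) = (58/159)   [reduce mod 159]
58 = 2^1·29; (2/159) = +1 since 159 mod 8 = 7, so (58/159) = (+1)^1·(29/159); sign now -1
reciprocity: (29/159) = +1·(159/29) since 29 mod 4 = 1, 159 mod 4 = 3; sign now -1
(159/29) = (14/29)   [reduce mod 29]
14 = 2^1·7; (2/29) = -1 since 29 mod 8 = 5, so (14/29) = (-1)^1·(7/29); sign now +1
reciprocity: (7/29) = +1·(29/7) since 7 mod 4 = 3, 29 mod 4 = 1; sign now +1
(29/7) = (1/7)   [reduce mod 7]
(1/7) = 1; final value = sign = +1

1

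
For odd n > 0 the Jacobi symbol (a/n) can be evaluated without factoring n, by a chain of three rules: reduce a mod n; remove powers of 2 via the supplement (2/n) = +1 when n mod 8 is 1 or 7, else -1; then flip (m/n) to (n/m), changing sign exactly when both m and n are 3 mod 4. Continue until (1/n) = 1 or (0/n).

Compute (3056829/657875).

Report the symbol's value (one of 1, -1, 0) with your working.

(3056829/657875): 3056829 mod 657875 = 425329, so (3056829/657875) = (425329/657875)
flip (425329/657875) -> (657875/425329): both odd, 425329 mod 4 = 1, 657875 mod 4 = 3, so the flip contributes +1; sign now +1
(657875/425329): 657875 mod 425329 = 232546, so (657875/425329) = (232546/425329)
factor out 2^1: 232546 = 2^1·116273; with 425329 mod 8 = 1, (2/425329) = +1; sign now +1; continue with (116273/425329)
flip (116273/425329) -> (425329/116273): both odd, 116273 mod 4 = 1, 425329 mod 4 = 1, so the flip contributes +1; sign now +1
(425329/116273): 425329 mod 116273 = 76510, so (425329/116273) = (76510/116273)
factor out 2^1: 76510 = 2^1·38255; with 116273 mod 8 = 1, (2/116273) = +1; sign now +1; continue with (38255/116273)
flip (38255/116273) -> (116273/38255): both odd, 38255 mod 4 = 3, 116273 mod 4 = 1, so the flip contributes +1; sign now +1
(116273/38255): 116273 mod 38255 = 1508, so (116273/38255) = (1508/38255)
factor out 2^2: 1508 = 2^2·377; with 38255 mod 8 = 7, (2/38255) = +1; sign now +1; continue with (377/38255)
flip (377/38255) -> (38255/377): both odd, 377 mod 4 = 1, 38255 mod 4 = 3, so the flip contributes +1; sign now +1
(38255/377): 38255 mod 377 = 178, so (38255/377) = (178/377)
factor out 2^1: 178 = 2^1·89; with 377 mod 8 = 1, (2/377) = +1; sign now +1; continue with (89/377)
flip (89/377) -> (377/89): both odd, 89 mod 4 = 1, 377 mod 4 = 1, so the flip contributes +1; sign now +1
(377/89): 377 mod 89 = 21, so (377/89) = (21/89)
flip (21/89) -> (89/21): both odd, 21 mod 4 = 1, 89 mod 4 = 1, so the flip contributes +1; sign now +1
(89/21): 89 mod 21 = 5, so (89/21) = (5/21)
flip (5/21) -> (21/5): both odd, 5 mod 4 = 1, 21 mod 4 = 1, so the flip contributes +1; sign now +1
(21/5): 21 mod 5 = 1, so (21/5) = (1/5)
reached (1/5) = 1, so the symbol is +1

1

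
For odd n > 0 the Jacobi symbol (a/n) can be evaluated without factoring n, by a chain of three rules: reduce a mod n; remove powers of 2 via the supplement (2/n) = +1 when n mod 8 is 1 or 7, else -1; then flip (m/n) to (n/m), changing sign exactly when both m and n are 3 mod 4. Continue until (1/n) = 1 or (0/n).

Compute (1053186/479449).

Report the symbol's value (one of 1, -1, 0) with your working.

1

(1053186/479449) = (94288/479449)   [reduce mod 479449]
94288 = 2^4·5893; (2/479449) = +1 since 479449 mod 8 = 1, so (94288/479449) = (+1)^4·(5893/479449); sign now +1
reciprocity: (5893/479449) = +1·(479449/5893) since 5893 mod 4 = 1, 479449 mod 4 = 1; sign now +1
(479449/5893) = (2116/5893)   [reduce mod 5893]
2116 = 2^2·529; (2/5893) = -1 since 5893 mod 8 = 5, so (2116/5893) = (-1)^2·(529/5893); sign now +1
reciprocity: (529/5893) = +1·(5893/529) since 529 mod 4 = 1, 5893 mod 4 = 1; sign now +1
(5893/529) = (74/529)   [reduce mod 529]
74 = 2^1·37; (2/529) = +1 since 529 mod 8 = 1, so (74/529) = (+1)^1·(37/529); sign now +1
reciprocity: (37/529) = +1·(529/37) since 37 mod 4 = 1, 529 mod 4 = 1; sign now +1
(529/37) = (11/37)   [reduce mod 37]
reciprocity: (11/37) = +1·(37/11) since 11 mod 4 = 3, 37 mod 4 = 1; sign now +1
(37/11) = (4/11)   [reduce mod 11]
4 = 2^2·1; (2/11) = -1 since 11 mod 8 = 3, so (4/11) = (-1)^2·(1/11); sign now +1
(1/11) = 1; final value = sign = +1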